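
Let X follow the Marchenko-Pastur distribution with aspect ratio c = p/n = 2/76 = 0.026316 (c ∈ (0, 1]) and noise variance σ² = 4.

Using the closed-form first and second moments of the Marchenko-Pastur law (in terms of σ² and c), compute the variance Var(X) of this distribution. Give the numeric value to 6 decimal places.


Recall the MP moments m_1 = E[X] = σ² and m_2 = E[X²] = σ⁴ (1 + c).
m_1 = E[X] = σ² = 4, so m_1² = 16.
m_2 = E[X²] = σ⁴ (1 + c) = 16 · (1 + 0.026316) = 16 · 1.026316 = 16.421053.
(Note m_2 − m_1² simplifies to c · σ⁴ = 0.026316 · 16.)

Var(X) = m_2 − m_1² = 16.421053 − 16 = 0.421053.


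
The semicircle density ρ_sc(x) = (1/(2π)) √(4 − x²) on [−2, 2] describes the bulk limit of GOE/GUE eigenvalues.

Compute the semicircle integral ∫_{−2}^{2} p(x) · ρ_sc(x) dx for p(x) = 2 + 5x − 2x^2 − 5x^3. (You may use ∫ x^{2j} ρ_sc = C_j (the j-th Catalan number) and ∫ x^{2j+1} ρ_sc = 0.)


Write p(x) = Σ a_i x^i, split into monomials and integrate each against ρ_sc separately.
Using ∫ x^{2j} ρ_sc = C_j = (1/(j+1)) C(2j, j) (Catalan numbers) and ∫ x^{2j+1} ρ_sc = 0 (odd monomials vanish by symmetry):
  i = 0 (even): a_0 · C_{0} = 2 · 1 = 2
  i = 1 (odd): ∫ x^1 ρ_sc = 0 (vanishes)
  i = 2 (even): a_2 · C_{1} = -2 · 1 = -2
  i = 3 (odd): ∫ x^3 ρ_sc = 0 (vanishes)

Summing the contributions: ∫_{−2}^{2} p(x) ρ_sc(x) dx = 2 + (-2) = 0.


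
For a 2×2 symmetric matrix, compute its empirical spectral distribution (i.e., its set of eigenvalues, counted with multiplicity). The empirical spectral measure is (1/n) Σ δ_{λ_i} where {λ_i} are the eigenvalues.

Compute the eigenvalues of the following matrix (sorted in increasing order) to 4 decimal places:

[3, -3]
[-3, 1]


Since M is real symmetric, both eigenvalues are real; they are the roots of det(λI − M) = λ² − (tr M) λ + det M.
tr M = 3 + 1 = 4.
det M = 3·1 − (-3)² = 3 − 9 = -6.
Characteristic polynomial: λ² − 4λ − 6 = 0.
Discriminant Δ = (tr M)² − 4·det M = 16 − (-24) = 40; √Δ = 6.324555.
λ = (tr M ± √Δ)/2 = (4 ± 6.324555)/2, giving (tr M − √Δ)/2 = -1.1623 and (tr M + √Δ)/2 = 5.1623.

Eigenvalues sorted in increasing order: [-1.1623, 5.1623].


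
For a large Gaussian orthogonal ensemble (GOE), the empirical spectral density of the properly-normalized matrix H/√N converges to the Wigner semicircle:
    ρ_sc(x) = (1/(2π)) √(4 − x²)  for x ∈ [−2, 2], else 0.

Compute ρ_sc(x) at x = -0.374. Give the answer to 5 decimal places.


ρ_sc(x) = (1/(2π)) √(4 − x²). With x = -0.374:
  4 − x² = 4 − (-0.374)² = 4 − 0.139876 = 3.860124.
  √(4 − x²) = 1.964720.
  1/(2π) = 0.159155.
  ρ_sc(-0.374) = 0.159155 · 1.964720 = 0.312695.

Rounded to 5 decimal places: ρ_sc(-0.374) ≈ 0.31269.


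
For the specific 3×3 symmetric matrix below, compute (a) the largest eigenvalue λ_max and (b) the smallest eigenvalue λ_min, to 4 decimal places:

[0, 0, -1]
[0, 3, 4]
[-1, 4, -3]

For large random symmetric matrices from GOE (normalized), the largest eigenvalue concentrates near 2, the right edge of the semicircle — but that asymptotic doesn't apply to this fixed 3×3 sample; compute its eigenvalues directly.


Since M is real symmetric, all three eigenvalues are real; they are the roots of det(λI − M) = λ³ − (tr M) λ² + s λ − det M, where s is the sum of the principal 2×2 minors.
tr M = 0 + 3 + (-3) = 0.
s = (0·3 − 0²) + (0·(-3) − (-1)²) + (3·(-3) − 4²) = 0 + (-1) + (-25) = -26.
det M (expand along row 1) = 0·(-25) − 0·4 + (-1)·3 = -3.
Characteristic polynomial: λ³ − 26λ + 3 = 0.
Substitute λ = y + (tr M)/3 = y + 0.000000 to remove the quadratic term: y³ + p·y + q = 0 with p = s − (tr M)²/3 = -26.000000 and q = −2(tr M)³/27 + (tr M)·s/3 − det M = 3.000000.
Three real roots ⇒ use the trigonometric (Viète) form: r = 2√(−p/3) = 5.887841, φ = arccos(3q/(p·r)) = arccos(-0.058791) = 1.629622 rad.
y_k = r·cos(φ/3 − 2πk/3) for k = 0, 1, 2 gives y = 5.040317, 0.115444, -5.155761.
λ_k = y_k + 0.000000 gives λ = 5.0403, 0.1154, -5.1558 (check: the sum is 0.0000 = tr M).

Hence λ_max = 5.0403 and λ_min = -5.1558.


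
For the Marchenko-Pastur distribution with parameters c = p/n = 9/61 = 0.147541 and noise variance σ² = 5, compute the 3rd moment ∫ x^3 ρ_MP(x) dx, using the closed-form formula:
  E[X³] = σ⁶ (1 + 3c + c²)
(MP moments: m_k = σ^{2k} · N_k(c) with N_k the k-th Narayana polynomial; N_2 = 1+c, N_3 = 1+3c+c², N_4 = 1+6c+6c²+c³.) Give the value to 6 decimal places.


E[X³] = σ⁶ (1 + 3c + c²) (third MP moment). With σ² = 5 (so σ⁶ = 125) and c = 9/61 = 0.147541: E[X³] = 125 · (1 + 3·0.147541 + (0.147541)²) = 125 · 1.464391.

So E[X^3] = 183.048912.


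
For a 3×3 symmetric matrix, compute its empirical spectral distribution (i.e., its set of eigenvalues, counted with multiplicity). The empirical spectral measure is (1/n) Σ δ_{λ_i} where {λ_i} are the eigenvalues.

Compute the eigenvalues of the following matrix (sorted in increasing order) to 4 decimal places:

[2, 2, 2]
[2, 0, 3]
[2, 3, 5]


Since M is real symmetric, all three eigenvalues are real; they are the roots of det(λI − M) = λ³ − (tr M) λ² + s λ − det M, where s is the sum of the principal 2×2 minors.
tr M = 2 + 0 + 5 = 7.
s = (2·0 − 2²) + (2·5 − 2²) + (0·5 − 3²) = -4 + 6 + (-9) = -7.
det M (expand along row 1) = 2·(-9) − 2·4 + 2·6 = -14.
Characteristic polynomial: λ³ − 7λ² − 7λ + 14 = 0.
Substitute λ = y + (tr M)/3 = y + 2.333333 to remove the quadratic term: y³ + p·y + q = 0 with p = s − (tr M)²/3 = -23.333333 and q = −2(tr M)³/27 + (tr M)·s/3 − det M = -27.740741.
Three real roots ⇒ use the trigonometric (Viète) form: r = 2√(−p/3) = 5.577734, φ = arccos(3q/(p·r)) = arccos(0.639447) = 0.877017 rad.
y_k = r·cos(φ/3 − 2πk/3) for k = 0, 1, 2 gives y = 5.341084, -1.278438, -4.062645.
λ_k = y_k + 2.333333 gives λ = 7.6744, 1.0549, -1.7293 (check: the sum is 7.0000 = tr M).

Eigenvalues sorted in increasing order: [-1.7293, 1.0549, 7.6744].


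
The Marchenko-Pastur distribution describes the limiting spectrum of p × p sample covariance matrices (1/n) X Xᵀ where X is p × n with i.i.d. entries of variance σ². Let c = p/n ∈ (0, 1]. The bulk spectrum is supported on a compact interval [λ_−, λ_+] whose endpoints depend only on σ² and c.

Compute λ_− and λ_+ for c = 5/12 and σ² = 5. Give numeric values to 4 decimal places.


c = 5/12 = 0.416667; √c = 0.645497.
λ_− = σ² (1 − √c)² = 5 · (1 − 0.645497)² = 5 · (0.354503)² = 0.628361.
λ_+ = σ² (1 + √c)² = 5 · (1 + 0.645497)² = 5 · (1.645497)² = 13.538306.

Rounded to 4 decimal places: λ_− ≈ 0.6284, λ_+ ≈ 13.5383.


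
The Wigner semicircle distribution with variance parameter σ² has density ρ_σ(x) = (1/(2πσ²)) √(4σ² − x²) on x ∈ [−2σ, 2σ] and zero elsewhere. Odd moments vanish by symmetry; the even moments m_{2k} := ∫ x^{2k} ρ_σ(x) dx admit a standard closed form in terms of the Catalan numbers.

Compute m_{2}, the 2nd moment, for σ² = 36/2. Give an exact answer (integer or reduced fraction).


By the scaled semicircle moment identity, m_{2k} = σ^{2k} · C_k with k = 1.
C_1 = (1/(k+1)) · C(2k, k) = (1/2) · C(2, 1) = (1/2) · 2 = 1.
σ^{2k} = (σ²)^k = (36/2)^1 = 18.

Therefore m_{2} = σ^{2} · C_1 = 18 · 1 = 18.


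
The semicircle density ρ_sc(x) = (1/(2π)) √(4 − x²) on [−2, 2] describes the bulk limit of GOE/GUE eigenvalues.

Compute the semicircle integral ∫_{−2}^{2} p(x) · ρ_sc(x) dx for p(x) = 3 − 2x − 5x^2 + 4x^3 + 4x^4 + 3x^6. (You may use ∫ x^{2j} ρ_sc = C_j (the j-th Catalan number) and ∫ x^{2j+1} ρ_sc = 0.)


Write p(x) = Σ a_i x^i, split into monomials and integrate each against ρ_sc separately.
Using ∫ x^{2j} ρ_sc = C_j = (1/(j+1)) C(2j, j) (Catalan numbers) and ∫ x^{2j+1} ρ_sc = 0 (odd monomials vanish by symmetry):
  i = 0 (even): a_0 · C_{0} = 3 · 1 = 3
  i = 1 (odd): ∫ x^1 ρ_sc = 0 (vanishes)
  i = 2 (even): a_2 · C_{1} = -5 · 1 = -5
  i = 3 (odd): ∫ x^3 ρ_sc = 0 (vanishes)
  i = 4 (even): a_4 · C_{2} = 4 · 2 = 8
  i = 6 (even): a_6 · C_{3} = 3 · 5 = 15

Summing the contributions: ∫_{−2}^{2} p(x) ρ_sc(x) dx = 3 + (-5) + 8 + 15 = 21.


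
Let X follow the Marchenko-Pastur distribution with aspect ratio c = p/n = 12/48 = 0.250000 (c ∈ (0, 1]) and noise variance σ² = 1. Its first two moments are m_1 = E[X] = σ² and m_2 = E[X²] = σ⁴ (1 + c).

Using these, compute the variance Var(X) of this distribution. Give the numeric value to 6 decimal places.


m_1 = E[X] = σ² = 1, so m_1² = 1.
m_2 = E[X²] = σ⁴ (1 + c) = 1 · (1 + 0.250000) = 1 · 1.250000 = 1.250000.
(Note m_2 − m_1² simplifies to c · σ⁴ = 0.250000 · 1.)

Var(X) = m_2 − m_1² = 1.250000 − 1 = 0.250000.


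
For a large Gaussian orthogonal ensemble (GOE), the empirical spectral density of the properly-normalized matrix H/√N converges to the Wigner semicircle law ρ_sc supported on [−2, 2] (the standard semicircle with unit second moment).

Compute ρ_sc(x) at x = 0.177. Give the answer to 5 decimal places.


ρ_sc(x) = (1/(2π)) √(4 − x²). With x = 0.177:
  4 − x² = 4 − (0.177)² = 4 − 0.031329 = 3.968671.
  √(4 − x²) = 1.992152.
  1/(2π) = 0.159155.
  ρ_sc(0.177) = 0.159155 · 1.992152 = 0.317061.

Rounded to 5 decimal places: ρ_sc(0.177) ≈ 0.31706.


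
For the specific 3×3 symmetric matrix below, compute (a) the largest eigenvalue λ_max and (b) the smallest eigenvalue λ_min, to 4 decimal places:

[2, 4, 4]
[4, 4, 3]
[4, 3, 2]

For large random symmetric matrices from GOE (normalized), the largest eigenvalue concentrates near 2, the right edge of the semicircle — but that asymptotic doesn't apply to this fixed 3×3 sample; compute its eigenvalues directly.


Since M is real symmetric, all three eigenvalues are real; they are the roots of det(λI − M) = λ³ − (tr M) λ² + s λ − det M, where s is the sum of the principal 2×2 minors.
tr M = 2 + 4 + 2 = 8.
s = (2·4 − 4²) + (2·2 − 4²) + (4·2 − 3²) = -8 + (-12) + (-1) = -21.
det M (expand along row 1) = 2·(-1) − 4·(-4) + 4·(-4) = -2.
Characteristic polynomial: λ³ − 8λ² − 21λ + 2 = 0.
Substitute λ = y + (tr M)/3 = y + 2.666667 to remove the quadratic term: y³ + p·y + q = 0 with p = s − (tr M)²/3 = -42.333333 and q = −2(tr M)³/27 + (tr M)·s/3 − det M = -91.925926.
Three real roots ⇒ use the trigonometric (Viète) form: r = 2√(−p/3) = 7.512952, φ = arccos(3q/(p·r)) = arccos(0.867094) = 0.521458 rad.
y_k = r·cos(φ/3 − 2πk/3) for k = 0, 1, 2 gives y = 7.399742, -2.574619, -4.825123.
λ_k = y_k + 2.666667 gives λ = 10.0664, 0.0920, -2.1585 (check: the sum is 8.0000 = tr M).

Hence λ_max = 10.0664 and λ_min = -2.1585.


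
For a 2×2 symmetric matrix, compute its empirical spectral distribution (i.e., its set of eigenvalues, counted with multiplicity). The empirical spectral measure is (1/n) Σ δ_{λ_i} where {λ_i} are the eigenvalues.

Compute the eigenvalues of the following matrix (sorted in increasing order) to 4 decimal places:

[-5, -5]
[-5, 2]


Since M is real symmetric, both eigenvalues are real; they are the roots of det(λI − M) = λ² − (tr M) λ + det M.
tr M = -5 + 2 = -3.
det M = (-5)·2 − (-5)² = -10 − 25 = -35.
Characteristic polynomial: λ² + 3λ − 35 = 0.
Discriminant Δ = (tr M)² − 4·det M = 9 − (-140) = 149; √Δ = 12.206556.
λ = (tr M ± √Δ)/2 = (-3 ± 12.206556)/2, giving (tr M − √Δ)/2 = -7.6033 and (tr M + √Δ)/2 = 4.6033.

Eigenvalues sorted in increasing order: [-7.6033, 4.6033].


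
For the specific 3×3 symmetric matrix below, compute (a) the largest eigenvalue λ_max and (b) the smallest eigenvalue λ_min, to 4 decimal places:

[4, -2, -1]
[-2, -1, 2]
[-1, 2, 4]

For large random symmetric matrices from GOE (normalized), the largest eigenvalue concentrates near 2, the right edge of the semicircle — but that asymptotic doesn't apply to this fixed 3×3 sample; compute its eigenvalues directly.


Since M is real symmetric, all three eigenvalues are real; they are the roots of det(λI − M) = λ³ − (tr M) λ² + s λ − det M, where s is the sum of the principal 2×2 minors.
tr M = 4 + (-1) + 4 = 7.
s = (4·(-1) − (-2)²) + (4·4 − (-1)²) + ((-1)·4 − 2²) = -8 + 15 + (-8) = -1.
det M (expand along row 1) = 4·(-8) − (-2)·(-6) + (-1)·(-5) = -39.
Characteristic polynomial: λ³ − 7λ² − λ + 39 = 0.
Substitute λ = y + (tr M)/3 = y + 2.333333 to remove the quadratic term: y³ + p·y + q = 0 with p = s − (tr M)²/3 = -17.333333 and q = −2(tr M)³/27 + (tr M)·s/3 − det M = 11.259259.
Three real roots ⇒ use the trigonometric (Viète) form: r = 2√(−p/3) = 4.807402, φ = arccos(3q/(p·r)) = arccos(-0.405358) = 1.988167 rad.
y_k = r·cos(φ/3 − 2πk/3) for k = 0, 1, 2 gives y = 3.789772, 0.666667, -4.456439.
λ_k = y_k + 2.333333 gives λ = 6.1231, 3.0000, -2.1231 (check: the sum is 7.0000 = tr M).

Hence λ_max = 6.1231 and λ_min = -2.1231.


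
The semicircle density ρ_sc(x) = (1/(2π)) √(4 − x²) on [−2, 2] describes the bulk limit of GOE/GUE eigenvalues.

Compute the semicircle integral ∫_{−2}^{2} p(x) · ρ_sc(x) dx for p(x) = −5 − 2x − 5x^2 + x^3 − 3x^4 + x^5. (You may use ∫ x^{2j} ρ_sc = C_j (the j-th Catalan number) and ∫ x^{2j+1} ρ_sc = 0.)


Write p(x) = Σ a_i x^i, split into monomials and integrate each against ρ_sc separately.
Using ∫ x^{2j} ρ_sc = C_j = (1/(j+1)) C(2j, j) (Catalan numbers) and ∫ x^{2j+1} ρ_sc = 0 (odd monomials vanish by symmetry):
  i = 0 (even): a_0 · C_{0} = -5 · 1 = -5
  i = 1 (odd): ∫ x^1 ρ_sc = 0 (vanishes)
  i = 2 (even): a_2 · C_{1} = -5 · 1 = -5
  i = 3 (odd): ∫ x^3 ρ_sc = 0 (vanishes)
  i = 4 (even): a_4 · C_{2} = -3 · 2 = -6
  i = 5 (odd): ∫ x^5 ρ_sc = 0 (vanishes)

Summing the contributions: ∫_{−2}^{2} p(x) ρ_sc(x) dx = (-5) + (-5) + (-6) = -16.


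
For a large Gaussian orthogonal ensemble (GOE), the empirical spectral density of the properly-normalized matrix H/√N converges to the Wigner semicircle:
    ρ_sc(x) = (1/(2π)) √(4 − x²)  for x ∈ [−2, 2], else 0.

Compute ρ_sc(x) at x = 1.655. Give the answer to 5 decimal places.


ρ_sc(x) = (1/(2π)) √(4 − x²). With x = 1.655:
  4 − x² = 4 − (1.655)² = 4 − 2.739025 = 1.260975.
  √(4 − x²) = 1.122931.
  1/(2π) = 0.159155.
  ρ_sc(1.655) = 0.159155 · 1.122931 = 0.178720.

Rounded to 5 decimal places: ρ_sc(1.655) ≈ 0.17872.


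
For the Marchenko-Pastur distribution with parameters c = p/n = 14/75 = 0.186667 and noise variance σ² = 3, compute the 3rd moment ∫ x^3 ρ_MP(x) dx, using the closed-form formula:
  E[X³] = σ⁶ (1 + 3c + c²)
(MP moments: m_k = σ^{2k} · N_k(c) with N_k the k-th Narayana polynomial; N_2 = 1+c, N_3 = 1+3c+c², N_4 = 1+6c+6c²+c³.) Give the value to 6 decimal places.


E[X³] = σ⁶ (1 + 3c + c²) (third MP moment). With σ² = 3 (so σ⁶ = 27) and c = 14/75 = 0.186667: E[X³] = 27 · (1 + 3·0.186667 + (0.186667)²) = 27 · 1.594844.

So E[X^3] = 43.060800.


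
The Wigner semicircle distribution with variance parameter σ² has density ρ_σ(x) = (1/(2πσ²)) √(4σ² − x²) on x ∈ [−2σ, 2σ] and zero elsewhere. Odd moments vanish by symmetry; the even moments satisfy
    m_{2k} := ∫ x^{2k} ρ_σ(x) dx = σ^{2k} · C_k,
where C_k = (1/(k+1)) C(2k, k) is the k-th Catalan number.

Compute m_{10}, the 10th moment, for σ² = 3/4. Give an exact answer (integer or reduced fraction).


By the scaled semicircle moment identity, m_{2k} = σ^{2k} · C_k with k = 5.
C_5 = (1/(k+1)) · C(2k, k) = (1/6) · C(10, 5) = (1/6) · 252 = 42.
σ^{2k} = (σ²)^k = (3/4)^5 = 243/1024.

Therefore m_{10} = σ^{10} · C_5 = (243/1024) · 42 = 5103/512.


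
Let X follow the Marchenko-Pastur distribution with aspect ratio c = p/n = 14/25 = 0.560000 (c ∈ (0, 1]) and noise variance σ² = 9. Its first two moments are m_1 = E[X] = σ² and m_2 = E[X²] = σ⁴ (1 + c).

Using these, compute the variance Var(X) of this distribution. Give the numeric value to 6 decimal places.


m_1 = E[X] = σ² = 9, so m_1² = 81.
m_2 = E[X²] = σ⁴ (1 + c) = 81 · (1 + 0.560000) = 81 · 1.560000 = 126.360000.
(Note m_2 − m_1² simplifies to c · σ⁴ = 0.560000 · 81.)

Var(X) = m_2 − m_1² = 126.360000 − 81 = 45.360000.


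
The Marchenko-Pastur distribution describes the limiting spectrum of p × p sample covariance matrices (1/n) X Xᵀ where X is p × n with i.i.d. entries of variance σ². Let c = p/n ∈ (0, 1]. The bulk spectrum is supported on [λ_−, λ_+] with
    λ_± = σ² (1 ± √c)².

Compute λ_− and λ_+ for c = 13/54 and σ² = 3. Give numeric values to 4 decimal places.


c = 13/54 = 0.240741; √c = 0.490653.
λ_− = σ² (1 − √c)² = 3 · (1 − 0.490653)² = 3 · (0.509347)² = 0.778302.
λ_+ = σ² (1 + √c)² = 3 · (1 + 0.490653)² = 3 · (1.490653)² = 6.666143.

Rounded to 4 decimal places: λ_− ≈ 0.7783, λ_+ ≈ 6.6661.


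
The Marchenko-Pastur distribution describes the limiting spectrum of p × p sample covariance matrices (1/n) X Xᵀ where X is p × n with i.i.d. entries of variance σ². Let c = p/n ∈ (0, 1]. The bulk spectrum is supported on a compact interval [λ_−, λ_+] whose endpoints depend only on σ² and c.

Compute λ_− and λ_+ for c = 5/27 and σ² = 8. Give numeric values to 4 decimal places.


c = 5/27 = 0.185185; √c = 0.430331.
λ_− = σ² (1 − √c)² = 8 · (1 − 0.430331)² = 8 · (0.569669)² = 2.596178.
λ_+ = σ² (1 + √c)² = 8 · (1 + 0.430331)² = 8 · (1.430331)² = 16.366785.

Rounded to 4 decimal places: λ_− ≈ 2.5962, λ_+ ≈ 16.3668.


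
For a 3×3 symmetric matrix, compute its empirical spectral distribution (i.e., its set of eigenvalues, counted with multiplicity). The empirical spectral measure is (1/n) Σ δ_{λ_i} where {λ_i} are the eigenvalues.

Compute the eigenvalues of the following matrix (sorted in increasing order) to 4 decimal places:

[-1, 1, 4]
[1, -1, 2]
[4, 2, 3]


Since M is real symmetric, all three eigenvalues are real; they are the roots of det(λI − M) = λ³ − (tr M) λ² + s λ − det M, where s is the sum of the principal 2×2 minors.
tr M = -1 + (-1) + 3 = 1.
s = ((-1)·(-1) − 1²) + ((-1)·3 − 4²) + ((-1)·3 − 2²) = 0 + (-19) + (-7) = -26.
det M (expand along row 1) = (-1)·(-7) − 1·(-5) + 4·6 = 36.
Characteristic polynomial: λ³ − λ² − 26λ − 36 = 0.
Substitute λ = y + (tr M)/3 = y + 0.333333 to remove the quadratic term: y³ + p·y + q = 0 with p = s − (tr M)²/3 = -26.333333 and q = −2(tr M)³/27 + (tr M)·s/3 − det M = -44.740741.
Three real roots ⇒ use the trigonometric (Viète) form: r = 2√(−p/3) = 5.925463, φ = arccos(3q/(p·r)) = arccos(0.860194) = 0.535147 rad.
y_k = r·cos(φ/3 − 2πk/3) for k = 0, 1, 2 gives y = 5.831438, -2.005179, -3.826259.
λ_k = y_k + 0.333333 gives λ = 6.1648, -1.6718, -3.4929 (check: the sum is 1.0000 = tr M).

Eigenvalues sorted in increasing order: [-3.4929, -1.6718, 6.1648].


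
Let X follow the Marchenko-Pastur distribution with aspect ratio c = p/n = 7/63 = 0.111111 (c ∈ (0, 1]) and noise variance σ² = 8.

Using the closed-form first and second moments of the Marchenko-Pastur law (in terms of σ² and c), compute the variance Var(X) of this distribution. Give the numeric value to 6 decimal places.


Recall the MP moments m_1 = E[X] = σ² and m_2 = E[X²] = σ⁴ (1 + c).
m_1 = E[X] = σ² = 8, so m_1² = 64.
m_2 = E[X²] = σ⁴ (1 + c) = 64 · (1 + 0.111111) = 64 · 1.111111 = 71.111111.
(Note m_2 − m_1² simplifies to c · σ⁴ = 0.111111 · 64.)

Var(X) = m_2 − m_1² = 71.111111 − 64 = 7.111111.


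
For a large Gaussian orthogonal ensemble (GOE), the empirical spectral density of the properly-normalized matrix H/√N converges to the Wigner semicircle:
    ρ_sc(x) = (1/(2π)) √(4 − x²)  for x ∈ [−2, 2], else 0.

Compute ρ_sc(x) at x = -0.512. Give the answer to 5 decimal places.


ρ_sc(x) = (1/(2π)) √(4 − x²). With x = -0.512:
  4 − x² = 4 − (-0.512)² = 4 − 0.262144 = 3.737856.
  √(4 − x²) = 1.933354.
  1/(2π) = 0.159155.
  ρ_sc(-0.512) = 0.159155 · 1.933354 = 0.307703.

Rounded to 5 decimal places: ρ_sc(-0.512) ≈ 0.30770.


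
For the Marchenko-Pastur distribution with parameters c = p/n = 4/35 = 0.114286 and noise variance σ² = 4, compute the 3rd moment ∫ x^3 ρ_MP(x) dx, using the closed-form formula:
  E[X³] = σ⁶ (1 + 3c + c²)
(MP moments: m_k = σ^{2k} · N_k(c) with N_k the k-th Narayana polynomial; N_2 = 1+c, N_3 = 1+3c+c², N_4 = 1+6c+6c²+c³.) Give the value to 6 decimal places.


E[X³] = σ⁶ (1 + 3c + c²) (third MP moment). With σ² = 4 (so σ⁶ = 64) and c = 4/35 = 0.114286: E[X³] = 64 · (1 + 3·0.114286 + (0.114286)²) = 64 · 1.355918.

So E[X^3] = 86.778776.


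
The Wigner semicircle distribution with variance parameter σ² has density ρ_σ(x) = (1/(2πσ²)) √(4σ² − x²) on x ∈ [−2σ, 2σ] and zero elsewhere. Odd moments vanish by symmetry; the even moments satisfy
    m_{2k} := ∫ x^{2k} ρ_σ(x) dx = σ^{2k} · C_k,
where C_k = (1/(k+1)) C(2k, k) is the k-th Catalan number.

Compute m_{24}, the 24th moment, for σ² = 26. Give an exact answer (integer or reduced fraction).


By the scaled semicircle moment identity, m_{2k} = σ^{2k} · C_k with k = 12.
C_12 = (1/(k+1)) · C(2k, k) = (1/13) · C(24, 12) = (1/13) · 2704156 = 208012.
σ^{2k} = (σ²)^k = (26)^12 = 95428956661682176.

Therefore m_{24} = σ^{24} · C_12 = 95428956661682176 · 208012 = 19850368133109832794112.


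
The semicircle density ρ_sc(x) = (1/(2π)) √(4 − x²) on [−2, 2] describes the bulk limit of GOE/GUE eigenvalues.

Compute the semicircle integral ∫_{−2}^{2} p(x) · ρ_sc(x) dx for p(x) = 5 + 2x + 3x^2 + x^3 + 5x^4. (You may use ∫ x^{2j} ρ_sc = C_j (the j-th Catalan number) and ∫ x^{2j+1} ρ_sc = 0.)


Write p(x) = Σ a_i x^i, split into monomials and integrate each against ρ_sc separately.
Using ∫ x^{2j} ρ_sc = C_j = (1/(j+1)) C(2j, j) (Catalan numbers) and ∫ x^{2j+1} ρ_sc = 0 (odd monomials vanish by symmetry):
  i = 0 (even): a_0 · C_{0} = 5 · 1 = 5
  i = 1 (odd): ∫ x^1 ρ_sc = 0 (vanishes)
  i = 2 (even): a_2 · C_{1} = 3 · 1 = 3
  i = 3 (odd): ∫ x^3 ρ_sc = 0 (vanishes)
  i = 4 (even): a_4 · C_{2} = 5 · 2 = 10

Summing the contributions: ∫_{−2}^{2} p(x) ρ_sc(x) dx = 5 + 3 + 10 = 18.


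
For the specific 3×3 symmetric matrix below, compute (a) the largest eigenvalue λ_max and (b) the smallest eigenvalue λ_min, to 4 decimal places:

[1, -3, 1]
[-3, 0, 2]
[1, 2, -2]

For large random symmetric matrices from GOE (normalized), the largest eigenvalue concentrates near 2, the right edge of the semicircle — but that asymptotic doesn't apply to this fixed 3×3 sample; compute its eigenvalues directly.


Since M is real symmetric, all three eigenvalues are real; they are the roots of det(λI − M) = λ³ − (tr M) λ² + s λ − det M, where s is the sum of the principal 2×2 minors.
tr M = 1 + 0 + (-2) = -1.
s = (1·0 − (-3)²) + (1·(-2) − 1²) + (0·(-2) − 2²) = -9 + (-3) + (-4) = -16.
det M (expand along row 1) = 1·(-4) − (-3)·4 + 1·(-6) = 2.
Characteristic polynomial: λ³ + λ² − 16λ − 2 = 0.
Substitute λ = y + (tr M)/3 = y − 0.333333 to remove the quadratic term: y³ + p·y + q = 0 with p = s − (tr M)²/3 = -16.333333 and q = −2(tr M)³/27 + (tr M)·s/3 − det M = 3.407407.
Three real roots ⇒ use the trigonometric (Viète) form: r = 2√(−p/3) = 4.666667, φ = arccos(3q/(p·r)) = arccos(-0.134111) = 1.705312 rad.
y_k = r·cos(φ/3 − 2πk/3) for k = 0, 1, 2 gives y = 3.932801, 0.209177, -4.141978.
λ_k = y_k − 0.333333 gives λ = 3.5995, -0.1242, -4.4753 (check: the sum is -1.0000 = tr M).

Hence λ_max = 3.5995 and λ_min = -4.4753.


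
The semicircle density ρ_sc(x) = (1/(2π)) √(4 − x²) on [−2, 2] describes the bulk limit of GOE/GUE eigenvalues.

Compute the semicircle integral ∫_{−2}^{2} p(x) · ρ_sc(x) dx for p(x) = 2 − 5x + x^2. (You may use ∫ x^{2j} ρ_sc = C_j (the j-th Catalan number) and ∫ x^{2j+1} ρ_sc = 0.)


Write p(x) = Σ a_i x^i, split into monomials and integrate each against ρ_sc separately.
Using ∫ x^{2j} ρ_sc = C_j = (1/(j+1)) C(2j, j) (Catalan numbers) and ∫ x^{2j+1} ρ_sc = 0 (odd monomials vanish by symmetry):
  i = 0 (even): a_0 · C_{0} = 2 · 1 = 2
  i = 1 (odd): ∫ x^1 ρ_sc = 0 (vanishes)
  i = 2 (even): a_2 · C_{1} = 1 · 1 = 1

Summing the contributions: ∫_{−2}^{2} p(x) ρ_sc(x) dx = 2 + 1 = 3.


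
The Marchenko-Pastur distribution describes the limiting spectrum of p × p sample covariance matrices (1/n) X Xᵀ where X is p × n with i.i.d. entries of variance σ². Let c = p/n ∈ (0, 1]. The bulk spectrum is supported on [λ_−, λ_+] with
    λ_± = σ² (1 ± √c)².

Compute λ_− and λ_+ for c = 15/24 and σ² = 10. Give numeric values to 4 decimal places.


c = 15/24 = 0.625000; √c = 0.790569.
λ_− = σ² (1 − √c)² = 10 · (1 − 0.790569)² = 10 · (0.209431)² = 0.438612.
λ_+ = σ² (1 + √c)² = 10 · (1 + 0.790569)² = 10 · (1.790569)² = 32.061388.

Rounded to 4 decimal places: λ_− ≈ 0.4386, λ_+ ≈ 32.0614.


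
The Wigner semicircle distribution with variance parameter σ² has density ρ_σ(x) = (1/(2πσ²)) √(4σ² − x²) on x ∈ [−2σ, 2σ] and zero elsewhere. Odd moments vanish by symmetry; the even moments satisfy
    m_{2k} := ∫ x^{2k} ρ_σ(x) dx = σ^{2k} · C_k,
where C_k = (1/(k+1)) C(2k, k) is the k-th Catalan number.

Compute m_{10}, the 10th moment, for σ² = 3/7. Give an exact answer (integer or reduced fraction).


By the scaled semicircle moment identity, m_{2k} = σ^{2k} · C_k with k = 5.
C_5 = (1/(k+1)) · C(2k, k) = (1/6) · C(10, 5) = (1/6) · 252 = 42.
σ^{2k} = (σ²)^k = (3/7)^5 = 243/16807.

Therefore m_{10} = σ^{10} · C_5 = (243/16807) · 42 = 1458/2401.


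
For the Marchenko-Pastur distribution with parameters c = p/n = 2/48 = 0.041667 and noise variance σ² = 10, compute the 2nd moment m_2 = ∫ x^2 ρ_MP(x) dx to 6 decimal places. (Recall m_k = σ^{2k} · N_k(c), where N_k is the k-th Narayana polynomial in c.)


E[X²] = σ⁴ (1 + c) (second MP moment). With σ² = 10 (so σ⁴ = 100) and c = 2/48 = 0.041667: E[X²] = 100 · (1 + 0.041667) = 100 · 1.041667.

So E[X^2] = 104.166667.


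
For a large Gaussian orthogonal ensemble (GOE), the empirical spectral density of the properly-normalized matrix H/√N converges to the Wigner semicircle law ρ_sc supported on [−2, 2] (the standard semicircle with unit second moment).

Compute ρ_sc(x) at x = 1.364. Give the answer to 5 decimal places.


ρ_sc(x) = (1/(2π)) √(4 − x²). With x = 1.364:
  4 − x² = 4 − (1.364)² = 4 − 1.860496 = 2.139504.
  √(4 − x²) = 1.462704.
  1/(2π) = 0.159155.
  ρ_sc(1.364) = 0.159155 · 1.462704 = 0.232797.

Rounded to 5 decimal places: ρ_sc(1.364) ≈ 0.23280.


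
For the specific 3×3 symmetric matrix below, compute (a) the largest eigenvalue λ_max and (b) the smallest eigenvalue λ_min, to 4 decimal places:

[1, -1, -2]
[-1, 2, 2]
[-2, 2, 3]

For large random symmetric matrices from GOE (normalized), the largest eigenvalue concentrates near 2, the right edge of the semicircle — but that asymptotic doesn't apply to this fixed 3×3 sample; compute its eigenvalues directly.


Since M is real symmetric, all three eigenvalues are real; they are the roots of det(λI − M) = λ³ − (tr M) λ² + s λ − det M, where s is the sum of the principal 2×2 minors.
tr M = 1 + 2 + 3 = 6.
s = (1·2 − (-1)²) + (1·3 − (-2)²) + (2·3 − 2²) = 1 + (-1) + 2 = 2.
det M (expand along row 1) = 1·2 − (-1)·1 + (-2)·2 = -1.
Characteristic polynomial: λ³ − 6λ² + 2λ + 1 = 0.
Substitute λ = y + (tr M)/3 = y + 2.000000 to remove the quadratic term: y³ + p·y + q = 0 with p = s − (tr M)²/3 = -10.000000 and q = −2(tr M)³/27 + (tr M)·s/3 − det M = -11.000000.
Three real roots ⇒ use the trigonometric (Viète) form: r = 2√(−p/3) = 3.651484, φ = arccos(3q/(p·r)) = arccos(0.903742) = 0.442364 rad.
y_k = r·cos(φ/3 − 2πk/3) for k = 0, 1, 2 gives y = 3.611859, -1.341325, -2.270534.
λ_k = y_k + 2.000000 gives λ = 5.6119, 0.6587, -0.2705 (check: the sum is 6.0000 = tr M).

Hence λ_max = 5.6119 and λ_min = -0.2705.


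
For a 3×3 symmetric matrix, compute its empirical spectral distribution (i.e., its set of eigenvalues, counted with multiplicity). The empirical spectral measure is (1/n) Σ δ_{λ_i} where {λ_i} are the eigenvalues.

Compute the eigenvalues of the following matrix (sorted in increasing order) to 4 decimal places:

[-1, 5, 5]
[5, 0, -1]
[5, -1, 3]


Since M is real symmetric, all three eigenvalues are real; they are the roots of det(λI − M) = λ³ − (tr M) λ² + s λ − det M, where s is the sum of the principal 2×2 minors.
tr M = -1 + 0 + 3 = 2.
s = ((-1)·0 − 5²) + ((-1)·3 − 5²) + (0·3 − (-1)²) = -25 + (-28) + (-1) = -54.
det M (expand along row 1) = (-1)·(-1) − 5·20 + 5·(-5) = -124.
Characteristic polynomial: λ³ − 2λ² − 54λ + 124 = 0.
Substitute λ = y + (tr M)/3 = y + 0.666667 to remove the quadratic term: y³ + p·y + q = 0 with p = s − (tr M)²/3 = -55.333333 and q = −2(tr M)³/27 + (tr M)·s/3 − det M = 87.407407.
Three real roots ⇒ use the trigonometric (Viète) form: r = 2√(−p/3) = 8.589399, φ = arccos(3q/(p·r)) = arccos(-0.551721) = 2.155223 rad.
y_k = r·cos(φ/3 − 2πk/3) for k = 0, 1, 2 gives y = 6.466569, 1.662728, -8.129298.
λ_k = y_k + 0.666667 gives λ = 7.1332, 2.3294, -7.4626 (check: the sum is 2.0000 = tr M).

Eigenvalues sorted in increasing order: [-7.4626, 2.3294, 7.1332].


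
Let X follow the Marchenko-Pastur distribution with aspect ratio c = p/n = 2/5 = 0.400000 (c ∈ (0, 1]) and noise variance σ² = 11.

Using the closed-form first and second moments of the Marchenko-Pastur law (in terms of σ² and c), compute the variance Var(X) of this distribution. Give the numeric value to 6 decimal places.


Recall the MP moments m_1 = E[X] = σ² and m_2 = E[X²] = σ⁴ (1 + c).
m_1 = E[X] = σ² = 11, so m_1² = 121.
m_2 = E[X²] = σ⁴ (1 + c) = 121 · (1 + 0.400000) = 121 · 1.400000 = 169.400000.
(Note m_2 − m_1² simplifies to c · σ⁴ = 0.400000 · 121.)

Var(X) = m_2 − m_1² = 169.400000 − 121 = 48.400000.


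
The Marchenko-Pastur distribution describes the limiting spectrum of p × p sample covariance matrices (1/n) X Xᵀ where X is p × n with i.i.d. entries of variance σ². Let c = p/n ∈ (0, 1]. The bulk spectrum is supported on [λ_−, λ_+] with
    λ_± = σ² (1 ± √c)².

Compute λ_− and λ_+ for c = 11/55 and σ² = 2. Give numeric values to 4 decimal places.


c = 11/55 = 0.200000; √c = 0.447214.
λ_− = σ² (1 − √c)² = 2 · (1 − 0.447214)² = 2 · (0.552786)² = 0.611146.
λ_+ = σ² (1 + √c)² = 2 · (1 + 0.447214)² = 2 · (1.447214)² = 4.188854.

Rounded to 4 decimal places: λ_− ≈ 0.6111, λ_+ ≈ 4.1889.


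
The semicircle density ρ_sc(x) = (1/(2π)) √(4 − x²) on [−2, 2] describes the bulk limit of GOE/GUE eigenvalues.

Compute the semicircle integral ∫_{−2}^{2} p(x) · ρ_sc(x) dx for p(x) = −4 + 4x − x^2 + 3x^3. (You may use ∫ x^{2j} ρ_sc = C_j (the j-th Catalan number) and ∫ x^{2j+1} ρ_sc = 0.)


Write p(x) = Σ a_i x^i, split into monomials and integrate each against ρ_sc separately.
Using ∫ x^{2j} ρ_sc = C_j = (1/(j+1)) C(2j, j) (Catalan numbers) and ∫ x^{2j+1} ρ_sc = 0 (odd monomials vanish by symmetry):
  i = 0 (even): a_0 · C_{0} = -4 · 1 = -4
  i = 1 (odd): ∫ x^1 ρ_sc = 0 (vanishes)
  i = 2 (even): a_2 · C_{1} = -1 · 1 = -1
  i = 3 (odd): ∫ x^3 ρ_sc = 0 (vanishes)

Summing the contributions: ∫_{−2}^{2} p(x) ρ_sc(x) dx = (-4) + (-1) = -5.


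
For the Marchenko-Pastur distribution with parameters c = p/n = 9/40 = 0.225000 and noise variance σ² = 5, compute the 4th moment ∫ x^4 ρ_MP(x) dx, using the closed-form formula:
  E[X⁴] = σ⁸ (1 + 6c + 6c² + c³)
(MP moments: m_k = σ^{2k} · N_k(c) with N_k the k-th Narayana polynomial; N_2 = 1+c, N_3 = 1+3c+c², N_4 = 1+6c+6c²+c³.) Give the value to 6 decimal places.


E[X⁴] = σ⁸ (1 + 6c + 6c² + c³) (fourth MP moment). With σ² = 5 (so σ⁸ = 625) and c = 9/40 = 0.225000: E[X⁴] = 625 · (1 + 6·0.225000 + 6·(0.225000)² + (0.225000)³) = 625 · 2.665141.

So E[X^4] = 1665.712891.


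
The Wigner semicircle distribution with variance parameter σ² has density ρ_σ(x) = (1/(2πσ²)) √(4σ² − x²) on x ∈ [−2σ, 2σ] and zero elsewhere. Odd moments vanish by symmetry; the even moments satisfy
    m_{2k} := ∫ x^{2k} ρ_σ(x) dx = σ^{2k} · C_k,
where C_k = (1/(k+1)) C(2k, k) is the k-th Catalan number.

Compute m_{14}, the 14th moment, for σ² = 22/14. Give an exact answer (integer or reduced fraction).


By the scaled semicircle moment identity, m_{2k} = σ^{2k} · C_k with k = 7.
C_7 = (1/(k+1)) · C(2k, k) = (1/8) · C(14, 7) = (1/8) · 3432 = 429.
σ^{2k} = (σ²)^k = (22/14)^7 = 19487171/823543.

Therefore m_{14} = σ^{14} · C_7 = (19487171/823543) · 429 = 8359996359/823543.


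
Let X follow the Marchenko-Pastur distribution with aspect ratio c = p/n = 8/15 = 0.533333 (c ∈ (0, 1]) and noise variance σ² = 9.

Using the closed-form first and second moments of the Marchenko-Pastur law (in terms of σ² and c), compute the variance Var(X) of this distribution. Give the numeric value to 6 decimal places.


Recall the MP moments m_1 = E[X] = σ² and m_2 = E[X²] = σ⁴ (1 + c).
m_1 = E[X] = σ² = 9, so m_1² = 81.
m_2 = E[X²] = σ⁴ (1 + c) = 81 · (1 + 0.533333) = 81 · 1.533333 = 124.200000.
(Note m_2 − m_1² simplifies to c · σ⁴ = 0.533333 · 81.)

Var(X) = m_2 − m_1² = 124.200000 − 81 = 43.200000.


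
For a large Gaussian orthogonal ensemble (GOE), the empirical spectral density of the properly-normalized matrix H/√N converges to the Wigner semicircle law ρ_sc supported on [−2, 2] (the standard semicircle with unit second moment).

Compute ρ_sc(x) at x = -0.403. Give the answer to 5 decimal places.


ρ_sc(x) = (1/(2π)) √(4 − x²). With x = -0.403:
  4 − x² = 4 − (-0.403)² = 4 − 0.162409 = 3.837591.
  √(4 − x²) = 1.958977.
  1/(2π) = 0.159155.
  ρ_sc(-0.403) = 0.159155 · 1.958977 = 0.311781.

Rounded to 5 decimal places: ρ_sc(-0.403) ≈ 0.31178.


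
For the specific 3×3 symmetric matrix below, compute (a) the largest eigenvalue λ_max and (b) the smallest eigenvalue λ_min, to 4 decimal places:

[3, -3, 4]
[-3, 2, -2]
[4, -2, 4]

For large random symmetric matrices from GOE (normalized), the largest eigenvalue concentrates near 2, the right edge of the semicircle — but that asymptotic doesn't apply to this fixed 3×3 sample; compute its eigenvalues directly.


Since M is real symmetric, all three eigenvalues are real; they are the roots of det(λI − M) = λ³ − (tr M) λ² + s λ − det M, where s is the sum of the principal 2×2 minors.
tr M = 3 + 2 + 4 = 9.
s = (3·2 − (-3)²) + (3·4 − 4²) + (2·4 − (-2)²) = -3 + (-4) + 4 = -3.
det M (expand along row 1) = 3·4 − (-3)·(-4) + 4·(-2) = -8.
Characteristic polynomial: λ³ − 9λ² − 3λ + 8 = 0.
Substitute λ = y + (tr M)/3 = y + 3.000000 to remove the quadratic term: y³ + p·y + q = 0 with p = s − (tr M)²/3 = -30.000000 and q = −2(tr M)³/27 + (tr M)·s/3 − det M = -55.000000.
Three real roots ⇒ use the trigonometric (Viète) form: r = 2√(−p/3) = 6.324555, φ = arccos(3q/(p·r)) = arccos(0.869626) = 0.516351 rad.
y_k = r·cos(φ/3 − 2πk/3) for k = 0, 1, 2 gives y = 6.231106, -2.177477, -4.053630.
λ_k = y_k + 3.000000 gives λ = 9.2311, 0.8225, -1.0536 (check: the sum is 9.0000 = tr M).

Hence λ_max = 9.2311 and λ_min = -1.0536.


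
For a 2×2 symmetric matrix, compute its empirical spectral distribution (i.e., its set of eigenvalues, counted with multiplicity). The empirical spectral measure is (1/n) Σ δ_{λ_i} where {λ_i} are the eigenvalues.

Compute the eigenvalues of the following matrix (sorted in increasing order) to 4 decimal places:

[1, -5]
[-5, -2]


Since M is real symmetric, both eigenvalues are real; they are the roots of det(λI − M) = λ² − (tr M) λ + det M.
tr M = 1 + (-2) = -1.
det M = 1·(-2) − (-5)² = -2 − 25 = -27.
Characteristic polynomial: λ² + λ − 27 = 0.
Discriminant Δ = (tr M)² − 4·det M = 1 − (-108) = 109; √Δ = 10.440307.
λ = (tr M ± √Δ)/2 = (-1 ± 10.440307)/2, giving (tr M − √Δ)/2 = -5.7202 and (tr M + √Δ)/2 = 4.7202.

Eigenvalues sorted in increasing order: [-5.7202, 4.7202].


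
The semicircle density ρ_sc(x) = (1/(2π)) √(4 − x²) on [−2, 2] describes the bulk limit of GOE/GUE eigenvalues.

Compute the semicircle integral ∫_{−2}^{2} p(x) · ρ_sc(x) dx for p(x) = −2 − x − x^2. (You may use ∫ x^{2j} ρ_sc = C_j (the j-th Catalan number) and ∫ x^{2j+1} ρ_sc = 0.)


Write p(x) = Σ a_i x^i, split into monomials and integrate each against ρ_sc separately.
Using ∫ x^{2j} ρ_sc = C_j = (1/(j+1)) C(2j, j) (Catalan numbers) and ∫ x^{2j+1} ρ_sc = 0 (odd monomials vanish by symmetry):
  i = 0 (even): a_0 · C_{0} = -2 · 1 = -2
  i = 1 (odd): ∫ x^1 ρ_sc = 0 (vanishes)
  i = 2 (even): a_2 · C_{1} = -1 · 1 = -1

Summing the contributions: ∫_{−2}^{2} p(x) ρ_sc(x) dx = (-2) + (-1) = -3.


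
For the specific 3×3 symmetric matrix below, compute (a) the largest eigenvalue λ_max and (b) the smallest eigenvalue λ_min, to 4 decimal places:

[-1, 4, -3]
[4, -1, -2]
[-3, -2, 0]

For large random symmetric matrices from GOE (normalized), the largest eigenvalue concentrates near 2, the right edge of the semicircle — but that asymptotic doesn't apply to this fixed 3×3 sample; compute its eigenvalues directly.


Since M is real symmetric, all three eigenvalues are real; they are the roots of det(λI − M) = λ³ − (tr M) λ² + s λ − det M, where s is the sum of the principal 2×2 minors.
tr M = -1 + (-1) + 0 = -2.
s = ((-1)·(-1) − 4²) + ((-1)·0 − (-3)²) + ((-1)·0 − (-2)²) = -15 + (-9) + (-4) = -28.
det M (expand along row 1) = (-1)·(-4) − 4·(-6) + (-3)·(-11) = 61.
Characteristic polynomial: λ³ + 2λ² − 28λ − 61 = 0.
Substitute λ = y + (tr M)/3 = y − 0.666667 to remove the quadratic term: y³ + p·y + q = 0 with p = s − (tr M)²/3 = -29.333333 and q = −2(tr M)³/27 + (tr M)·s/3 − det M = -41.740741.
Three real roots ⇒ use the trigonometric (Viète) form: r = 2√(−p/3) = 6.253888, φ = arccos(3q/(p·r)) = arccos(0.682606) = 0.819474 rad.
y_k = r·cos(φ/3 − 2πk/3) for k = 0, 1, 2 gives y = 6.022017, -1.549907, -4.472110.
λ_k = y_k − 0.666667 gives λ = 5.3554, -2.2166, -5.1388 (check: the sum is -2.0000 = tr M).

Hence λ_max = 5.3554 and λ_min = -5.1388.


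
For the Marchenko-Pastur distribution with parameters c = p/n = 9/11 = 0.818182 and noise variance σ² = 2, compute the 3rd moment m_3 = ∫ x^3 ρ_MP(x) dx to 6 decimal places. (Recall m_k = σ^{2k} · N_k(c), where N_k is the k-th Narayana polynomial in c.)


E[X³] = σ⁶ (1 + 3c + c²) (third MP moment). With σ² = 2 (so σ⁶ = 8) and c = 9/11 = 0.818182: E[X³] = 8 · (1 + 3·0.818182 + (0.818182)²) = 8 · 4.123967.

So E[X^3] = 32.991736.


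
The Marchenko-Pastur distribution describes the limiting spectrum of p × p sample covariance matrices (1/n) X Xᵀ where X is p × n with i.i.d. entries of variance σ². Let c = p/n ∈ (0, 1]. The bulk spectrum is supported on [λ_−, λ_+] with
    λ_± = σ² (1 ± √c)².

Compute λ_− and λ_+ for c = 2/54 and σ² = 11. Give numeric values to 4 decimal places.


c = 2/54 = 0.037037; √c = 0.192450.
λ_− = σ² (1 − √c)² = 11 · (1 − 0.192450)² = 11 · (0.807550)² = 7.173505.
λ_+ = σ² (1 + √c)² = 11 · (1 + 0.192450)² = 11 · (1.192450)² = 15.641309.

Rounded to 4 decimal places: λ_− ≈ 7.1735, λ_+ ≈ 15.6413.


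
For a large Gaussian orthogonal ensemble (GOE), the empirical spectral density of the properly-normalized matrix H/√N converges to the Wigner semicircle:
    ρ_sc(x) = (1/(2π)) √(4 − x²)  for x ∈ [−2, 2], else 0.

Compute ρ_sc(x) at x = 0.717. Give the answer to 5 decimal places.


ρ_sc(x) = (1/(2π)) √(4 − x²). With x = 0.717:
  4 − x² = 4 − (0.717)² = 4 − 0.514089 = 3.485911.
  √(4 − x²) = 1.867059.
  1/(2π) = 0.159155.
  ρ_sc(0.717) = 0.159155 · 1.867059 = 0.297152.

Rounded to 5 decimal places: ρ_sc(0.717) ≈ 0.29715.
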